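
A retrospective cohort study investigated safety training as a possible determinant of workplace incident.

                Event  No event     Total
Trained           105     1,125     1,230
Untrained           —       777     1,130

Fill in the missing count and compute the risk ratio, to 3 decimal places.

0.273

The missing cell is in the unexposed row: 1130 − 777 = 353.
So a = 105, b = 1125, c = 353, d = 777.
RR = [a/(a+b)] / [c/(c+d)] = (105/1230) / (353/1130) = 0.08537/0.31239 = 0.27327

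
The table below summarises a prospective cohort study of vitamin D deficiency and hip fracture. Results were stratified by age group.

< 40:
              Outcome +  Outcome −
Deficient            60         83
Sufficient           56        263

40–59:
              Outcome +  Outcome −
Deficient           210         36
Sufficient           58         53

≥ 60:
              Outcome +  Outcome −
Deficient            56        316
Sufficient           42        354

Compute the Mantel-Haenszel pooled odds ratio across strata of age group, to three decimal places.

2.746

OR_MH = Σ(aᵢdᵢ/nᵢ) / Σ(bᵢcᵢ/nᵢ), where nᵢ is the stratum total.
Stratum 1 (< 40): n = 462; a·d/n = 60·263/462 = 34.1558; b·c/n = 83·56/462 = 10.0606
Stratum 2 (40–59): n = 357; a·d/n = 210·53/357 = 31.1765; b·c/n = 36·58/357 = 5.8487
Stratum 3 (≥ 60): n = 768; a·d/n = 56·354/768 = 25.8125; b·c/n = 316·42/768 = 17.2812
OR_MH = (34.1558 + 31.1765 + 25.8125) / (10.0606 + 5.8487 + 17.2812) = 91.1448 / 33.1906 = 2.74610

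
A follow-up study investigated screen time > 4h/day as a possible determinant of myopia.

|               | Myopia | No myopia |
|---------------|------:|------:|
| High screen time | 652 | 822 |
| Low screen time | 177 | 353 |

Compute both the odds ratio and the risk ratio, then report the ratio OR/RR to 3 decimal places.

Cells: a = 652, b = 822, c = 177, d = 353.
OR = (652·353)/(822·177) = 230156/145494 = 1.58189
Risk in exposed = 652/1474 = 0.44233; risk in unexposed = 177/530 = 0.33396; RR = 1.32450
OR/RR = 1.58189 / 1.32450 = 1.19433
The outcome is not rare, so the OR lies further from 1 than the RR.

1.194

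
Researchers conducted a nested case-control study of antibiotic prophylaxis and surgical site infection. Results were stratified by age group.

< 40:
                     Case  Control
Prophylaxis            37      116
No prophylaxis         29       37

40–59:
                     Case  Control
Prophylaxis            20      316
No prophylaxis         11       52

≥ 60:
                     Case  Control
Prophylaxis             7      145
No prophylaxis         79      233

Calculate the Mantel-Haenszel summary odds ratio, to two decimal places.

0.25

OR_MH = Σ(aᵢdᵢ/nᵢ) / Σ(bᵢcᵢ/nᵢ), where nᵢ is the stratum total.
Stratum 1 (< 40): n = 219; a·d/n = 37·37/219 = 6.2511; b·c/n = 116·29/219 = 15.3607
Stratum 2 (40–59): n = 399; a·d/n = 20·52/399 = 2.6065; b·c/n = 316·11/399 = 8.7118
Stratum 3 (≥ 60): n = 464; a·d/n = 7·233/464 = 3.5151; b·c/n = 145·79/464 = 24.6875
OR_MH = (6.2511 + 2.6065 + 3.5151) / (15.3607 + 8.7118 + 24.6875) = 12.3727 / 48.7600 = 0.25375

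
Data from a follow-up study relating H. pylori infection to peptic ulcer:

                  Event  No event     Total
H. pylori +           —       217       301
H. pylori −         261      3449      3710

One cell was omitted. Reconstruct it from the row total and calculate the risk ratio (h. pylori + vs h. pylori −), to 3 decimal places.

The missing cell is in the exposed row: 301 − 217 = 84.
So a = 84, b = 217, c = 261, d = 3449.
RR = [a/(a+b)] / [c/(c+d)] = (84/301) / (261/3710) = 0.27907/0.07035 = 3.96685

3.967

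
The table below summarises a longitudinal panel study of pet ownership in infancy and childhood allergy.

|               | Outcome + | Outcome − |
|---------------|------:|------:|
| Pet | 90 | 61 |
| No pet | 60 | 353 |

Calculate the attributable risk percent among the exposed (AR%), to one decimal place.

Cells: a = 90, b = 61, c = 60, d = 353.
Risk in exposed = 90/151 = 0.59603; risk in unexposed = 60/413 = 0.14528.
RR = 0.59603/0.14528 = 4.10265
AR% = (RR − 1)/RR × 100 = (4.10265 − 1)/4.10265 × 100 = 75.6255%

75.6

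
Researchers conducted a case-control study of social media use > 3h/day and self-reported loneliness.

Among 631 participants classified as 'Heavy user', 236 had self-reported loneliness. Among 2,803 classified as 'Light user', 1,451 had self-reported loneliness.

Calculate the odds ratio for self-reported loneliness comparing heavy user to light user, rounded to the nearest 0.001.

From the description: a = 236, b = 395, c = 1451, d = 1352.
OR = (a·d)/(b·c) = (236 × 1352) / (395 × 1451) = 319072 / 573145 = 0.55670
Exposure is associated with lower odds of self-reported loneliness (OR = 0.56 < 1).

0.557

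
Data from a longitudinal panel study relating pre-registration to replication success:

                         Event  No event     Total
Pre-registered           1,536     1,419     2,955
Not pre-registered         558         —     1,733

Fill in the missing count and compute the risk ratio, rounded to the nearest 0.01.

1.61

The missing cell is in the unexposed row: 1733 − 558 = 1175.
So a = 1536, b = 1419, c = 558, d = 1175.
RR = [a/(a+b)] / [c/(c+d)] = (1536/2955) / (558/1733) = 0.51980/0.32198 = 1.61435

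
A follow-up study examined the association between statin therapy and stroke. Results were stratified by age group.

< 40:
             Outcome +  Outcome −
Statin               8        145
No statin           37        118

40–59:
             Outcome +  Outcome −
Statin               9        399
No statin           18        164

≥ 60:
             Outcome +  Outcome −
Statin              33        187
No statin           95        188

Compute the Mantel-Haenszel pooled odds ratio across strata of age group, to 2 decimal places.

OR_MH = Σ(aᵢdᵢ/nᵢ) / Σ(bᵢcᵢ/nᵢ), where nᵢ is the stratum total.
Stratum 1 (< 40): n = 308; a·d/n = 8·118/308 = 3.0649; b·c/n = 145·37/308 = 17.4188
Stratum 2 (40–59): n = 590; a·d/n = 9·164/590 = 2.5017; b·c/n = 399·18/590 = 12.1729
Stratum 3 (≥ 60): n = 503; a·d/n = 33·188/503 = 12.3340; b·c/n = 187·95/503 = 35.3181
OR_MH = (3.0649 + 2.5017 + 12.3340) / (17.4188 + 12.1729 + 35.3181) = 17.9006 / 64.9098 = 0.27578

0.28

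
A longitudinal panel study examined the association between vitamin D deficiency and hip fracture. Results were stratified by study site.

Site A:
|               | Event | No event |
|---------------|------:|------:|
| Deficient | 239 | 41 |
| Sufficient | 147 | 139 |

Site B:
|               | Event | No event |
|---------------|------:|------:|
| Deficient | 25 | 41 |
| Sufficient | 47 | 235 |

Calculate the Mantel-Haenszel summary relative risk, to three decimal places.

RR_MH = Σ(aᵢ·n₀ᵢ/nᵢ) / Σ(cᵢ·n₁ᵢ/nᵢ), with n₁ᵢ = aᵢ+bᵢ (exposed), n₀ᵢ = cᵢ+dᵢ (unexposed), nᵢ = n₁ᵢ+n₀ᵢ.
Stratum 1 (Site A): n₁ = 280, n₀ = 286, n = 566; a·n₀/n = 239·286/566 = 120.7668; c·n₁/n = 147·280/566 = 72.7208
Stratum 2 (Site B): n₁ = 66, n₀ = 282, n = 348; a·n₀/n = 25·282/348 = 20.2586; c·n₁/n = 47·66/348 = 8.9138
RR_MH = (120.7668 + 20.2586) / (72.7208 + 8.9138) = 141.0254 / 81.6346 = 1.72752

1.728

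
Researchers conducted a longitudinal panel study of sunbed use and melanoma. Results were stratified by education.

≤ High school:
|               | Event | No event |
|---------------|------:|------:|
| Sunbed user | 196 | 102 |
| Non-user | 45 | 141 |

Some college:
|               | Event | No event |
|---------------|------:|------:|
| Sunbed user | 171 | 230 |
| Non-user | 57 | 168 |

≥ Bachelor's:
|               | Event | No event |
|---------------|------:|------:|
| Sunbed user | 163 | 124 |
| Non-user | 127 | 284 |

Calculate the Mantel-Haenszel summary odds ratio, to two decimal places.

3.20

OR_MH = Σ(aᵢdᵢ/nᵢ) / Σ(bᵢcᵢ/nᵢ), where nᵢ is the stratum total.
Stratum 1 (≤ High school): n = 484; a·d/n = 196·141/484 = 57.0992; b·c/n = 102·45/484 = 9.4835
Stratum 2 (Some college): n = 626; a·d/n = 171·168/626 = 45.8914; b·c/n = 230·57/626 = 20.9425
Stratum 3 (≥ Bachelor's): n = 698; a·d/n = 163·284/698 = 66.3209; b·c/n = 124·127/698 = 22.5616
OR_MH = (57.0992 + 45.8914 + 66.3209) / (9.4835 + 20.9425 + 22.5616) = 169.3115 / 52.9876 = 3.19531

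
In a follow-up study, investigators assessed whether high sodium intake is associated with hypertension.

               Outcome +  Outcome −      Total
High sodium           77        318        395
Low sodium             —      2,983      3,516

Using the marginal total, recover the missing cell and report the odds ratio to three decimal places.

The missing cell is in the unexposed row: 3516 − 2983 = 533.
So a = 77, b = 318, c = 533, d = 2983.
OR = (a·d)/(b·c) = (77 × 2983) / (318 × 533) = 229691 / 169494 = 1.35516

1.355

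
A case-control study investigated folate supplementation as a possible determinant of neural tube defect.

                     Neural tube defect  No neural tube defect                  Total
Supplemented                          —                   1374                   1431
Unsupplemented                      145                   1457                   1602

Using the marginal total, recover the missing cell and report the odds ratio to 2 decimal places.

0.42

The missing cell is in the exposed row: 1431 − 1374 = 57.
So a = 57, b = 1374, c = 145, d = 1457.
OR = (a·d)/(b·c) = (57 × 1457) / (1374 × 145) = 83049 / 199230 = 0.41685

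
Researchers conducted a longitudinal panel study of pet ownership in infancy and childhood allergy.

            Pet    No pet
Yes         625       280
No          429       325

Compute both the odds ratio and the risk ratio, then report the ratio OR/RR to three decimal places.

Reading the table with exposure as columns: a = 625 (Pet, case), b = 429 (Pet, non-case), c = 280 (No pet, case), d = 325.
OR = (625·325)/(429·280) = 203125/120120 = 1.69102
Risk in exposed = 625/1054 = 0.59298; risk in unexposed = 280/605 = 0.46281; RR = 1.28126
OR/RR = 1.69102 / 1.28126 = 1.31981
The outcome is not rare, so the OR lies further from 1 than the RR.

1.320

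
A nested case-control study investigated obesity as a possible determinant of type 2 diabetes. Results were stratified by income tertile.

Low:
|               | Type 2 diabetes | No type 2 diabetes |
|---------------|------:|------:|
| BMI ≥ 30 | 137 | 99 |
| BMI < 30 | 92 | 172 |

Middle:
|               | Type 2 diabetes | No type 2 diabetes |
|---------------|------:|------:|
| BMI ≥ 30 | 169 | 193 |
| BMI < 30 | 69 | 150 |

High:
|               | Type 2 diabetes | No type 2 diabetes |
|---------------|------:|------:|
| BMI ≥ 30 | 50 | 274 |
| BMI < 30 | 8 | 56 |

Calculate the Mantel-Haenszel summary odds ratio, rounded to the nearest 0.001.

2.094

OR_MH = Σ(aᵢdᵢ/nᵢ) / Σ(bᵢcᵢ/nᵢ), where nᵢ is the stratum total.
Stratum 1 (Low): n = 500; a·d/n = 137·172/500 = 47.1280; b·c/n = 99·92/500 = 18.2160
Stratum 2 (Middle): n = 581; a·d/n = 169·150/581 = 43.6317; b·c/n = 193·69/581 = 22.9208
Stratum 3 (High): n = 388; a·d/n = 50·56/388 = 7.2165; b·c/n = 274·8/388 = 5.6495
OR_MH = (47.1280 + 43.6317 + 7.2165) / (18.2160 + 22.9208 + 5.6495) = 97.9762 / 46.7863 = 2.09412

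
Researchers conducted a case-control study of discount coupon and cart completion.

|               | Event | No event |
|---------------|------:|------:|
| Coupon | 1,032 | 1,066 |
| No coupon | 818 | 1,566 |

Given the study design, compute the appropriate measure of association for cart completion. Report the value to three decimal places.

1.853

Cells: a = 1032, b = 1066, c = 818, d = 1566.
This is a case-control study: participants were sampled on outcome status, so risks in the source population cannot be estimated directly — relative risk is not valid here. The odds ratio is the appropriate measure.
OR = (a·d)/(b·c) = (1032 × 1566) / (1066 × 818) = 1616112 / 871988 = 1.85336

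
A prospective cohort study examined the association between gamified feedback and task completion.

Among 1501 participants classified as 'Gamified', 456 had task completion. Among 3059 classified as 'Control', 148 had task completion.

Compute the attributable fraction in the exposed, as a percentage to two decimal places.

84.07

From the description: a = 456, b = 1045, c = 148, d = 2911.
Risk in exposed = 456/1501 = 0.30380; risk in unexposed = 148/3059 = 0.04838.
RR = 0.30380/0.04838 = 6.27917
AR% = (RR − 1)/RR × 100 = (6.27917 − 1)/6.27917 × 100 = 84.0743%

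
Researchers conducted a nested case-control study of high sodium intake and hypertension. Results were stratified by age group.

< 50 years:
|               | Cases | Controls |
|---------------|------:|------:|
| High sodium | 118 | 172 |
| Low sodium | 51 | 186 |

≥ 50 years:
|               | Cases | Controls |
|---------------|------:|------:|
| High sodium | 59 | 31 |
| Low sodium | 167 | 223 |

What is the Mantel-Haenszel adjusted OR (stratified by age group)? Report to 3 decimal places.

OR_MH = Σ(aᵢdᵢ/nᵢ) / Σ(bᵢcᵢ/nᵢ), where nᵢ is the stratum total.
Stratum 1 (< 50 years): n = 527; a·d/n = 118·186/527 = 41.6471; b·c/n = 172·51/527 = 16.6452
Stratum 2 (≥ 50 years): n = 480; a·d/n = 59·223/480 = 27.4104; b·c/n = 31·167/480 = 10.7854
OR_MH = (41.6471 + 27.4104) / (16.6452 + 10.7854) = 69.0575 / 27.4306 = 2.51754

2.518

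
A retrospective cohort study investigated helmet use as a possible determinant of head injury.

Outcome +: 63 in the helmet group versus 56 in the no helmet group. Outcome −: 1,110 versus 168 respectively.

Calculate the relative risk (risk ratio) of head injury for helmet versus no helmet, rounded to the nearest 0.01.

From the description: a = 63, b = 1110, c = 56, d = 168.
Risk in exposed = 63/1173 = 0.05371; risk in unexposed = 56/224 = 0.25000.
RR = 0.05371 / 0.25000 = 0.21483
The risk is 79% lower among the exposed than among the unexposed.

0.21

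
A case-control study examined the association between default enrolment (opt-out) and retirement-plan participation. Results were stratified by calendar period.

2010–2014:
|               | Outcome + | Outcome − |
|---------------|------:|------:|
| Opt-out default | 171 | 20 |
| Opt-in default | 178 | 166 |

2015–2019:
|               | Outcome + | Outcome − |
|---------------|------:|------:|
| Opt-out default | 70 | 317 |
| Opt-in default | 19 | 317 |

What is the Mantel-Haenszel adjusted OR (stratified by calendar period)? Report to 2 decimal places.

5.59

OR_MH = Σ(aᵢdᵢ/nᵢ) / Σ(bᵢcᵢ/nᵢ), where nᵢ is the stratum total.
Stratum 1 (2010–2014): n = 535; a·d/n = 171·166/535 = 53.0579; b·c/n = 20·178/535 = 6.6542
Stratum 2 (2015–2019): n = 723; a·d/n = 70·317/723 = 30.6916; b·c/n = 317·19/723 = 8.3306
OR_MH = (53.0579 + 30.6916) / (6.6542 + 8.3306) = 83.7495 / 14.9848 = 5.58897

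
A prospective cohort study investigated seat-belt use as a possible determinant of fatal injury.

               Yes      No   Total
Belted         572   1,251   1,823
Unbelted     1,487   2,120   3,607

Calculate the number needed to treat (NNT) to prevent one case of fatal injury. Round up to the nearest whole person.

Risk in treated group = 572/1823 = 0.31377; risk in control = 1487/3607 = 0.41225.
Absolute risk reduction = 0.41225 − 0.31377 = 0.09849
NNT = 1 / ARR = 1 / 0.09849 = 10.154 → round up → 11

11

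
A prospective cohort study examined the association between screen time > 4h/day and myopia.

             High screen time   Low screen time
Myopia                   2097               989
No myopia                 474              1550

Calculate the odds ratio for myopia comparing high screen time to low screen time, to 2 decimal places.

6.93

Reading the table with exposure as columns: a = 2097 (High screen time, case), b = 474 (High screen time, non-case), c = 989 (Low screen time, case), d = 1550.
OR = (a·d)/(b·c) = (2097 × 1550) / (474 × 989) = 3250350 / 468786 = 6.93355
The odds of myopia are about 6.93 times as high in the high screen time group.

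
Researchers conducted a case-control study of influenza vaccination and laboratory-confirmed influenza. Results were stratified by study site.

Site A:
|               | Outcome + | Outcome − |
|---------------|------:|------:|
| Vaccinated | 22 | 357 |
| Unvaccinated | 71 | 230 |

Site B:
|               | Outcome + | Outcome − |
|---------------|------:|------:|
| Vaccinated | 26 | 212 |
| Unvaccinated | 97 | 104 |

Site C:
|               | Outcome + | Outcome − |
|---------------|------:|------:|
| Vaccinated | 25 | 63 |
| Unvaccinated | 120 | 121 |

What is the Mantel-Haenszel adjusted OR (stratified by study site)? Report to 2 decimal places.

OR_MH = Σ(aᵢdᵢ/nᵢ) / Σ(bᵢcᵢ/nᵢ), where nᵢ is the stratum total.
Stratum 1 (Site A): n = 680; a·d/n = 22·230/680 = 7.4412; b·c/n = 357·71/680 = 37.2750
Stratum 2 (Site B): n = 439; a·d/n = 26·104/439 = 6.1595; b·c/n = 212·97/439 = 46.8428
Stratum 3 (Site C): n = 329; a·d/n = 25·121/329 = 9.1945; b·c/n = 63·120/329 = 22.9787
OR_MH = (7.4412 + 6.1595 + 9.1945) / (37.2750 + 46.8428 + 22.9787) = 22.7952 / 107.0965 = 0.21285

0.21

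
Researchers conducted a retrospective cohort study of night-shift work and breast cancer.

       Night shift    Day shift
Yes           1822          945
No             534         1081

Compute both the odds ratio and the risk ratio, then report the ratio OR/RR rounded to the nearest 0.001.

2.354

Reading the table with exposure as columns: a = 1822 (Night shift, case), b = 534 (Night shift, non-case), c = 945 (Day shift, case), d = 1081.
OR = (1822·1081)/(534·945) = 1969582/504630 = 3.90302
Risk in exposed = 1822/2356 = 0.77334; risk in unexposed = 945/2026 = 0.46644; RR = 1.65799
OR/RR = 3.90302 / 1.65799 = 2.35407
The outcome is not rare, so the OR lies further from 1 than the RR.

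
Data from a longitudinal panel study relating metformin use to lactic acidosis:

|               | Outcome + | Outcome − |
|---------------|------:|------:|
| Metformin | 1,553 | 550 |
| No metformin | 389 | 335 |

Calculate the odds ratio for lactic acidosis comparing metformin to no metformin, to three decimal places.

2.432

Cells: a = 1553, b = 550, c = 389, d = 335.
OR = (a·d)/(b·c) = (1553 × 335) / (550 × 389) = 520255 / 213950 = 2.43167
The odds of lactic acidosis are about 2.43 times as high in the metformin group.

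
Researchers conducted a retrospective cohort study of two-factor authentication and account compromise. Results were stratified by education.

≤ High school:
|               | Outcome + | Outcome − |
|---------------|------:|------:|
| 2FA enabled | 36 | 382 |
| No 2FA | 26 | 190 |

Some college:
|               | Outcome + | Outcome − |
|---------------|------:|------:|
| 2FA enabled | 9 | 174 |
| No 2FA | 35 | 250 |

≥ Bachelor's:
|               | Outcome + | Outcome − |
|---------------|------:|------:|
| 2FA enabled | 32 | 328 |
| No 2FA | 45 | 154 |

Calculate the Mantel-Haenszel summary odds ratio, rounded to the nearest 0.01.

OR_MH = Σ(aᵢdᵢ/nᵢ) / Σ(bᵢcᵢ/nᵢ), where nᵢ is the stratum total.
Stratum 1 (≤ High school): n = 634; a·d/n = 36·190/634 = 10.7886; b·c/n = 382·26/634 = 15.6656
Stratum 2 (Some college): n = 468; a·d/n = 9·250/468 = 4.8077; b·c/n = 174·35/468 = 13.0128
Stratum 3 (≥ Bachelor's): n = 559; a·d/n = 32·154/559 = 8.8157; b·c/n = 328·45/559 = 26.4043
OR_MH = (10.7886 + 4.8077 + 8.8157) / (15.6656 + 13.0128 + 26.4043) = 24.4121 / 55.0827 = 0.44319

0.44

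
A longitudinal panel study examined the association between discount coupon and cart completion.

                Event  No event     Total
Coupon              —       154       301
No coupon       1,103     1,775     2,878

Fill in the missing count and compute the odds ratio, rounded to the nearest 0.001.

The missing cell is in the exposed row: 301 − 154 = 147.
So a = 147, b = 154, c = 1103, d = 1775.
OR = (a·d)/(b·c) = (147 × 1775) / (154 × 1103) = 260925 / 169862 = 1.53610

1.536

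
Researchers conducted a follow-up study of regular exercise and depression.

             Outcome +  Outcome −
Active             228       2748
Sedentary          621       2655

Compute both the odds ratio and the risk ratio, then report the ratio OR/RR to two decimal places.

Cells: a = 228, b = 2748, c = 621, d = 2655.
OR = (228·2655)/(2748·621) = 605340/1706508 = 0.35472
Risk in exposed = 228/2976 = 0.07661; risk in unexposed = 621/3276 = 0.18956; RR = 0.40416
OR/RR = 0.35472 / 0.40416 = 0.87768
The outcome is not rare, so the OR lies further from 1 than the RR.

0.88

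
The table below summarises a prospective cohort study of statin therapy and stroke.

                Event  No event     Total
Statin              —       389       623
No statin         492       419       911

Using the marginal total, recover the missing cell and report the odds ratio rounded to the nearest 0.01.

The missing cell is in the exposed row: 623 − 389 = 234.
So a = 234, b = 389, c = 492, d = 419.
OR = (a·d)/(b·c) = (234 × 419) / (389 × 492) = 98046 / 191388 = 0.51229

0.51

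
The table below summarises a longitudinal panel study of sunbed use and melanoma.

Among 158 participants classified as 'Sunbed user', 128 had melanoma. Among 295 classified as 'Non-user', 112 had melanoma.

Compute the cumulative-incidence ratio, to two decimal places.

From the description: a = 128, b = 30, c = 112, d = 183.
Risk in exposed = 128/158 = 0.81013; risk in unexposed = 112/295 = 0.37966.
RR = 0.81013 / 0.37966 = 2.13382
The risk among the exposed is 2.13 times that among the unexposed.

2.13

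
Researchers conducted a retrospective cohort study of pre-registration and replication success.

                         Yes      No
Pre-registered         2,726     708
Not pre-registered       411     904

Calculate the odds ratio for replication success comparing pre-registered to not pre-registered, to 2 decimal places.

Cells: a = 2726, b = 708, c = 411, d = 904.
OR = (a·d)/(b·c) = (2726 × 904) / (708 × 411) = 2464304 / 290988 = 8.46875
The odds of replication success are about 8.47 times as high in the pre-registered group.

8.47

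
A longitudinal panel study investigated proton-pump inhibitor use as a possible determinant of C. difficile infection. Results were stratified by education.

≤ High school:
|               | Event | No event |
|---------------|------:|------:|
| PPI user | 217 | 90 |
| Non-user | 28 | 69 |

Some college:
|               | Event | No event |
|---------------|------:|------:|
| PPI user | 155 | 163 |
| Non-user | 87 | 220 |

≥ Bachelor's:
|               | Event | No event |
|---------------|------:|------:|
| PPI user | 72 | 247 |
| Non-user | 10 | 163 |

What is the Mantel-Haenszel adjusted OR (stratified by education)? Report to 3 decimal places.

3.402

OR_MH = Σ(aᵢdᵢ/nᵢ) / Σ(bᵢcᵢ/nᵢ), where nᵢ is the stratum total.
Stratum 1 (≤ High school): n = 404; a·d/n = 217·69/404 = 37.0619; b·c/n = 90·28/404 = 6.2376
Stratum 2 (Some college): n = 625; a·d/n = 155·220/625 = 54.5600; b·c/n = 163·87/625 = 22.6896
Stratum 3 (≥ Bachelor's): n = 492; a·d/n = 72·163/492 = 23.8537; b·c/n = 247·10/492 = 5.0203
OR_MH = (37.0619 + 54.5600 + 23.8537) / (6.2376 + 22.6896 + 5.0203) = 115.4755 / 33.9475 = 3.40159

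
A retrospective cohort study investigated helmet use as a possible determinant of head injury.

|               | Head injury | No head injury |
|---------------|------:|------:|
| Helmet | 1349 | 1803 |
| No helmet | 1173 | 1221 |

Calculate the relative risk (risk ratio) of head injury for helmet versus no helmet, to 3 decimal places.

Cells: a = 1349, b = 1803, c = 1173, d = 1221.
Risk in exposed = 1349/3152 = 0.42798; risk in unexposed = 1173/2394 = 0.48997.
RR = 0.42798 / 0.48997 = 0.87348
The risk is 13% lower among the exposed than among the unexposed.

0.873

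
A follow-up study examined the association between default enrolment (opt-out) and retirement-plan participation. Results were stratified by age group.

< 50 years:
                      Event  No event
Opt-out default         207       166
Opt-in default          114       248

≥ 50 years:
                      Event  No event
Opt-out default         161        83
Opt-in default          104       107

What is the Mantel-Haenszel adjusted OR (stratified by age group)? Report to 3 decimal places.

2.409

OR_MH = Σ(aᵢdᵢ/nᵢ) / Σ(bᵢcᵢ/nᵢ), where nᵢ is the stratum total.
Stratum 1 (< 50 years): n = 735; a·d/n = 207·248/735 = 69.8449; b·c/n = 166·114/735 = 25.7469
Stratum 2 (≥ 50 years): n = 455; a·d/n = 161·107/455 = 37.8615; b·c/n = 83·104/455 = 18.9714
OR_MH = (69.8449 + 37.8615) / (25.7469 + 18.9714) = 107.7064 / 44.7184 = 2.40855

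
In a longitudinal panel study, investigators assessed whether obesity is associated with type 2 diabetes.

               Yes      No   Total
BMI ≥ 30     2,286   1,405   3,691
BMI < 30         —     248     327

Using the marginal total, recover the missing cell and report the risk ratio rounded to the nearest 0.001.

2.564

The missing cell is in the unexposed row: 327 − 248 = 79.
So a = 2286, b = 1405, c = 79, d = 248.
RR = [a/(a+b)] / [c/(c+d)] = (2286/3691) / (79/327) = 0.61934/0.24159 = 2.56362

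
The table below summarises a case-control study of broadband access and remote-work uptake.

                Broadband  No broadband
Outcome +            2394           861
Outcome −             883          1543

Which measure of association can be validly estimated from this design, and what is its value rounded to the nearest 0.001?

4.859

Reading the table with exposure as columns: a = 2394 (Broadband, case), b = 883 (Broadband, non-case), c = 861 (No broadband, case), d = 1543.
This is a case-control study: participants were sampled on outcome status, so risks in the source population cannot be estimated directly — relative risk is not valid here. The odds ratio is the appropriate measure.
OR = (a·d)/(b·c) = (2394 × 1543) / (883 × 861) = 3693942 / 760263 = 4.85877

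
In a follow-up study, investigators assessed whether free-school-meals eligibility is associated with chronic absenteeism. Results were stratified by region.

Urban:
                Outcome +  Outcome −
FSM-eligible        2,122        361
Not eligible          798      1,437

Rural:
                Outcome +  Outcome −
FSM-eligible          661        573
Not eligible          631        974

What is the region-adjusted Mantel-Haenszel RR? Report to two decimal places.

RR_MH = Σ(aᵢ·n₀ᵢ/nᵢ) / Σ(cᵢ·n₁ᵢ/nᵢ), with n₁ᵢ = aᵢ+bᵢ (exposed), n₀ᵢ = cᵢ+dᵢ (unexposed), nᵢ = n₁ᵢ+n₀ᵢ.
Stratum 1 (Urban): n₁ = 2483, n₀ = 2235, n = 4718; a·n₀/n = 2122·2235/4718 = 1005.2289; c·n₁/n = 798·2483/4718 = 419.9733
Stratum 2 (Rural): n₁ = 1234, n₀ = 1605, n = 2839; a·n₀/n = 661·1605/2839 = 373.6897; c·n₁/n = 631·1234/2839 = 274.2705
RR_MH = (1005.2289 + 373.6897) / (419.9733 + 274.2705) = 1378.9186 / 694.2438 = 1.98622

1.99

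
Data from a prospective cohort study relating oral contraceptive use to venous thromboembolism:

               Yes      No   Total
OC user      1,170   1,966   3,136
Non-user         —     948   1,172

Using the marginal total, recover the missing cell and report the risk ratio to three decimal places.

The missing cell is in the unexposed row: 1172 − 948 = 224.
So a = 1170, b = 1966, c = 224, d = 948.
RR = [a/(a+b)] / [c/(c+d)] = (1170/3136) / (224/1172) = 0.37309/0.19113 = 1.95204

1.952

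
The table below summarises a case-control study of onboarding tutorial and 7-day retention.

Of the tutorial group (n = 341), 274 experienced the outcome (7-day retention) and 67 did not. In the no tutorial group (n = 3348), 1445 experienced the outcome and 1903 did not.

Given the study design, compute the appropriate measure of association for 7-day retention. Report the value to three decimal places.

5.386

From the description: a = 274, b = 67, c = 1445, d = 1903.
This is a case-control study: participants were sampled on outcome status, so risks in the source population cannot be estimated directly — relative risk is not valid here. The odds ratio is the appropriate measure.
OR = (a·d)/(b·c) = (274 × 1903) / (67 × 1445) = 521422 / 96815 = 5.38576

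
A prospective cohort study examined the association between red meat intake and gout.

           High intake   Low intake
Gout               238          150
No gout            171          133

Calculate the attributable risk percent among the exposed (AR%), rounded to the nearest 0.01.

Reading the table with exposure as columns: a = 238 (High intake, case), b = 171 (High intake, non-case), c = 150 (Low intake, case), d = 133.
Risk in exposed = 238/409 = 0.58191; risk in unexposed = 150/283 = 0.53004.
RR = 0.58191/0.53004 = 1.09786
AR% = (RR − 1)/RR × 100 = (1.09786 − 1)/1.09786 × 100 = 8.9141%

8.91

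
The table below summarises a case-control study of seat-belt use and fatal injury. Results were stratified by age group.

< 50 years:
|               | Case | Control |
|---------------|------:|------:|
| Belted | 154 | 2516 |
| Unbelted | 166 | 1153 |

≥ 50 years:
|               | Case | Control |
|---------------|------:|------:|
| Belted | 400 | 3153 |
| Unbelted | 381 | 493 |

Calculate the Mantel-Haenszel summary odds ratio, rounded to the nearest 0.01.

0.24

OR_MH = Σ(aᵢdᵢ/nᵢ) / Σ(bᵢcᵢ/nᵢ), where nᵢ is the stratum total.
Stratum 1 (< 50 years): n = 3989; a·d/n = 154·1153/3989 = 44.5129; b·c/n = 2516·166/3989 = 104.7019
Stratum 2 (≥ 50 years): n = 4427; a·d/n = 400·493/4427 = 44.5448; b·c/n = 3153·381/4427 = 271.3560
OR_MH = (44.5129 + 44.5448) / (104.7019 + 271.3560) = 89.0577 / 376.0579 = 0.23682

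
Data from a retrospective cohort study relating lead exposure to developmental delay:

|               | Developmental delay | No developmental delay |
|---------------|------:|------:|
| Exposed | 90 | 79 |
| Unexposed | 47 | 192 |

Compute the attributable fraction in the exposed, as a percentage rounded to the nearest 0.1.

63.1

Cells: a = 90, b = 79, c = 47, d = 192.
Risk in exposed = 90/169 = 0.53254; risk in unexposed = 47/239 = 0.19665.
RR = 0.53254/0.19665 = 2.70804
AR% = (RR − 1)/RR × 100 = (2.70804 − 1)/2.70804 × 100 = 63.0730%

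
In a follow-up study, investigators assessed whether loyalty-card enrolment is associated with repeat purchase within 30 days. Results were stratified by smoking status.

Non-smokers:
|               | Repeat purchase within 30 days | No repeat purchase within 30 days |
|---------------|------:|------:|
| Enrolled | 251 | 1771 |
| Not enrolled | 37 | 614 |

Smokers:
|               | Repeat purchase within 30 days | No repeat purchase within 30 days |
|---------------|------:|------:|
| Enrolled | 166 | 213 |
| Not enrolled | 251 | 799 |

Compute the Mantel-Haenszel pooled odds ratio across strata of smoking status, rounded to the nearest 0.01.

2.43

OR_MH = Σ(aᵢdᵢ/nᵢ) / Σ(bᵢcᵢ/nᵢ), where nᵢ is the stratum total.
Stratum 1 (Non-smokers): n = 2673; a·d/n = 251·614/2673 = 57.6558; b·c/n = 1771·37/2673 = 24.5144
Stratum 2 (Smokers): n = 1429; a·d/n = 166·799/1429 = 92.8160; b·c/n = 213·251/1429 = 37.4129
OR_MH = (57.6558 + 92.8160) / (24.5144 + 37.4129) = 150.4718 / 61.9273 = 2.42981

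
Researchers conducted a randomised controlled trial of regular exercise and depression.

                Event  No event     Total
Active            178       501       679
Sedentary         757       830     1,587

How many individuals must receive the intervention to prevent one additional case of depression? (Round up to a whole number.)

Risk in treated group = 178/679 = 0.26215; risk in control = 757/1587 = 0.47700.
Absolute risk reduction = 0.47700 − 0.26215 = 0.21485
NNT = 1 / ARR = 1 / 0.21485 = 4.654 → round up → 5

5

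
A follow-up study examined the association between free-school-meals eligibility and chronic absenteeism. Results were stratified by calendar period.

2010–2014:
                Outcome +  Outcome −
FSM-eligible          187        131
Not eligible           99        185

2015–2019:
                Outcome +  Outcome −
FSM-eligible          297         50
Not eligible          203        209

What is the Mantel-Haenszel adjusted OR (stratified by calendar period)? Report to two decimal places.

3.99

OR_MH = Σ(aᵢdᵢ/nᵢ) / Σ(bᵢcᵢ/nᵢ), where nᵢ is the stratum total.
Stratum 1 (2010–2014): n = 602; a·d/n = 187·185/602 = 57.4668; b·c/n = 131·99/602 = 21.5432
Stratum 2 (2015–2019): n = 759; a·d/n = 297·209/759 = 81.7826; b·c/n = 50·203/759 = 13.3729
OR_MH = (57.4668 + 81.7826) / (21.5432 + 13.3729) = 139.2494 / 34.9160 = 3.98812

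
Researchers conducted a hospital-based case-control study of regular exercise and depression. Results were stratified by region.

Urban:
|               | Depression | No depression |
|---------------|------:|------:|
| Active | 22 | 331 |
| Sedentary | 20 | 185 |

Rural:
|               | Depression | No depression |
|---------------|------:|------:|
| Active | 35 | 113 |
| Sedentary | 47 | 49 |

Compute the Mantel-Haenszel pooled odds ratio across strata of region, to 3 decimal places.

0.426

OR_MH = Σ(aᵢdᵢ/nᵢ) / Σ(bᵢcᵢ/nᵢ), where nᵢ is the stratum total.
Stratum 1 (Urban): n = 558; a·d/n = 22·185/558 = 7.2939; b·c/n = 331·20/558 = 11.8638
Stratum 2 (Rural): n = 244; a·d/n = 35·49/244 = 7.0287; b·c/n = 113·47/244 = 21.7664
OR_MH = (7.2939 + 7.0287) / (11.8638 + 21.7664) = 14.3226 / 33.6302 = 0.42589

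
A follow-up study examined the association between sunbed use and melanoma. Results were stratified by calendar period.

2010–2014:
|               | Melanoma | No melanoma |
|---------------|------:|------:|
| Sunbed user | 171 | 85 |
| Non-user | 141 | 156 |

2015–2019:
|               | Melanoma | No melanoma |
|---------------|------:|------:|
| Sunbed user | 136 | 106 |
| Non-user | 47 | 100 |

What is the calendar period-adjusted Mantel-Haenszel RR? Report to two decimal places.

RR_MH = Σ(aᵢ·n₀ᵢ/nᵢ) / Σ(cᵢ·n₁ᵢ/nᵢ), with n₁ᵢ = aᵢ+bᵢ (exposed), n₀ᵢ = cᵢ+dᵢ (unexposed), nᵢ = n₁ᵢ+n₀ᵢ.
Stratum 1 (2010–2014): n₁ = 256, n₀ = 297, n = 553; a·n₀/n = 171·297/553 = 91.8391; c·n₁/n = 141·256/553 = 65.2731
Stratum 2 (2015–2019): n₁ = 242, n₀ = 147, n = 389; a·n₀/n = 136·147/389 = 51.3933; c·n₁/n = 47·242/389 = 29.2391
RR_MH = (91.8391 + 51.3933) / (65.2731 + 29.2391) = 143.2324 / 94.5121 = 1.51549

1.52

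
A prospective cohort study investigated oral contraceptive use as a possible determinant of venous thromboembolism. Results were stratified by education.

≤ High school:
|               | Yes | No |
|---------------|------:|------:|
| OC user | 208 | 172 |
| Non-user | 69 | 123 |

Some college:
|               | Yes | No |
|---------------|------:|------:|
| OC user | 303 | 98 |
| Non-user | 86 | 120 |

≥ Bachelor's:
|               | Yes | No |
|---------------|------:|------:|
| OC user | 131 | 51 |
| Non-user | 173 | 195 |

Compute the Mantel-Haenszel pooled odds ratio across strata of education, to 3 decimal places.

OR_MH = Σ(aᵢdᵢ/nᵢ) / Σ(bᵢcᵢ/nᵢ), where nᵢ is the stratum total.
Stratum 1 (≤ High school): n = 572; a·d/n = 208·123/572 = 44.7273; b·c/n = 172·69/572 = 20.7483
Stratum 2 (Some college): n = 607; a·d/n = 303·120/607 = 59.9012; b·c/n = 98·86/607 = 13.8847
Stratum 3 (≥ Bachelor's): n = 550; a·d/n = 131·195/550 = 46.4455; b·c/n = 51·173/550 = 16.0418
OR_MH = (44.7273 + 59.9012 + 46.4455) / (20.7483 + 13.8847 + 16.0418) = 151.0739 / 50.6747 = 2.98125

2.981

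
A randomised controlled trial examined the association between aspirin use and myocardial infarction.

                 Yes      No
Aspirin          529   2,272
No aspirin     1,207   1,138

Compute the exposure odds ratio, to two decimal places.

Cells: a = 529, b = 2272, c = 1207, d = 1138.
OR = (a·d)/(b·c) = (529 × 1138) / (2272 × 1207) = 602002 / 2742304 = 0.21952
Exposure is associated with lower odds of myocardial infarction (OR = 0.22 < 1).

0.22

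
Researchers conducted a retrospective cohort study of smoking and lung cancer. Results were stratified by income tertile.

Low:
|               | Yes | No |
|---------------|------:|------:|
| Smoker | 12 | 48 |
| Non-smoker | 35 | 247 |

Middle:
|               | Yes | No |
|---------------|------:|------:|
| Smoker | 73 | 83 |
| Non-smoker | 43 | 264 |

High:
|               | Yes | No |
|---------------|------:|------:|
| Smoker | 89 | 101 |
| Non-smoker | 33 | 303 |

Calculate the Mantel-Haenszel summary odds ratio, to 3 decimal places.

5.357

OR_MH = Σ(aᵢdᵢ/nᵢ) / Σ(bᵢcᵢ/nᵢ), where nᵢ is the stratum total.
Stratum 1 (Low): n = 342; a·d/n = 12·247/342 = 8.6667; b·c/n = 48·35/342 = 4.9123
Stratum 2 (Middle): n = 463; a·d/n = 73·264/463 = 41.6242; b·c/n = 83·43/463 = 7.7084
Stratum 3 (High): n = 526; a·d/n = 89·303/526 = 51.2681; b·c/n = 101·33/526 = 6.3365
OR_MH = (8.6667 + 41.6242 + 51.2681) / (4.9123 + 7.7084 + 6.3365) = 101.5589 / 18.9572 = 5.35727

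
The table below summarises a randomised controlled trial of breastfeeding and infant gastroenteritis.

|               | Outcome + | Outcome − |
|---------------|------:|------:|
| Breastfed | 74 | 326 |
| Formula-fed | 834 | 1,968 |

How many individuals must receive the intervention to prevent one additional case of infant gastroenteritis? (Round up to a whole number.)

9

Risk in treated group = 74/400 = 0.18500; risk in control = 834/2802 = 0.29764.
Absolute risk reduction = 0.29764 − 0.18500 = 0.11264
NNT = 1 / ARR = 1 / 0.11264 = 8.877 → round up → 9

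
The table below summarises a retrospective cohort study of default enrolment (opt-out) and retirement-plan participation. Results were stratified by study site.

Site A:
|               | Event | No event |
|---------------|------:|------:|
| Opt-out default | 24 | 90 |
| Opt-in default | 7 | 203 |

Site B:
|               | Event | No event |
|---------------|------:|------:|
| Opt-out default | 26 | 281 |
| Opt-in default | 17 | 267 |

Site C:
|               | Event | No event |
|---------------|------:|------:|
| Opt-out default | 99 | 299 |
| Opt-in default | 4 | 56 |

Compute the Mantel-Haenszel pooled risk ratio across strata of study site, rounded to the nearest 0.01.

2.78

RR_MH = Σ(aᵢ·n₀ᵢ/nᵢ) / Σ(cᵢ·n₁ᵢ/nᵢ), with n₁ᵢ = aᵢ+bᵢ (exposed), n₀ᵢ = cᵢ+dᵢ (unexposed), nᵢ = n₁ᵢ+n₀ᵢ.
Stratum 1 (Site A): n₁ = 114, n₀ = 210, n = 324; a·n₀/n = 24·210/324 = 15.5556; c·n₁/n = 7·114/324 = 2.4630
Stratum 2 (Site B): n₁ = 307, n₀ = 284, n = 591; a·n₀/n = 26·284/591 = 12.4941; c·n₁/n = 17·307/591 = 8.8308
Stratum 3 (Site C): n₁ = 398, n₀ = 60, n = 458; a·n₀/n = 99·60/458 = 12.9694; c·n₁/n = 4·398/458 = 3.4760
RR_MH = (15.5556 + 12.4941 + 12.9694) / (2.4630 + 8.8308 + 3.4760) = 41.0191 / 14.7697 = 2.77724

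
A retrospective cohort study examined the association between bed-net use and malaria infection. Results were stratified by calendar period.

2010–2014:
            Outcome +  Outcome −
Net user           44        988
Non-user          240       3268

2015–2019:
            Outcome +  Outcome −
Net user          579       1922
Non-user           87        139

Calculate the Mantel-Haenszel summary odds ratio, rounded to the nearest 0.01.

0.54

OR_MH = Σ(aᵢdᵢ/nᵢ) / Σ(bᵢcᵢ/nᵢ), where nᵢ is the stratum total.
Stratum 1 (2010–2014): n = 4540; a·d/n = 44·3268/4540 = 31.6722; b·c/n = 988·240/4540 = 52.2291
Stratum 2 (2015–2019): n = 2727; a·d/n = 579·139/2727 = 29.5127; b·c/n = 1922·87/2727 = 61.3179
OR_MH = (31.6722 + 29.5127) / (52.2291 + 61.3179) = 61.1849 / 113.5470 = 0.53885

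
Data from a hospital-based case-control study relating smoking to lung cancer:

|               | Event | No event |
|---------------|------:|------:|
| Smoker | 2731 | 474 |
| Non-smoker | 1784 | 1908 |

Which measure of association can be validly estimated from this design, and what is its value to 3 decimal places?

6.162

Cells: a = 2731, b = 474, c = 1784, d = 1908.
This is a hospital-based case-control study: participants were sampled on outcome status, so risks in the source population cannot be estimated directly — relative risk is not valid here. The odds ratio is the appropriate measure.
OR = (a·d)/(b·c) = (2731 × 1908) / (474 × 1784) = 5210748 / 845616 = 6.16207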